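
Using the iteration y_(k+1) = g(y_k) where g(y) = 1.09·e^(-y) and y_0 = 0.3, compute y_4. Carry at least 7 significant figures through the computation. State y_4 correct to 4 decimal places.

0.5576

y_1 = g(0.300000) = 0.807492
y_2 = g(0.807492) = 0.486113
y_3 = g(0.486113) = 0.670363
y_4 = g(0.670363) = 0.557560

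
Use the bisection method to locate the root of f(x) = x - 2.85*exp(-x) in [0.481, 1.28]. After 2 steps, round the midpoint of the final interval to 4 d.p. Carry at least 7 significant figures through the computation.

0.9804

f(0.481000) = -1.280770, f(1.280000) = 0.487594 (opposite signs)
step 1: m = 0.880500, f(m) = -0.301040 < 0 → root in [0.880500, 1.280000]
step 2: m = 1.080250, f(m) = 0.112645 > 0 → root in [0.880500, 1.080250]
Midpoint of [0.880500, 1.080250] = 0.980375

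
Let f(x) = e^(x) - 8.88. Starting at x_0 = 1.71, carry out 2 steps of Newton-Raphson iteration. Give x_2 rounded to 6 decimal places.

f'(x) = e^(x)
x_0 = 1.710000: f = -3.351039, f' = 5.528961 → x_1 = 1.710000 - (-3.351039)/(5.528961) = 2.316088
x_1 = 2.316088: f = 1.255947, f' = 10.135947 → x_2 = 2.316088 - (1.255947)/(10.135947) = 2.192178

2.192178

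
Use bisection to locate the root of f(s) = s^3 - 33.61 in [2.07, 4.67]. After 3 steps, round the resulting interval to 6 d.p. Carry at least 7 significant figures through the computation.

[3.045000, 3.370000]

f(2.070000) = -24.740257, f(4.670000) = 68.237563 (opposite signs)
step 1: m = 3.370000, f(m) = 4.662753 > 0 → root in [2.070000, 3.370000]
step 2: m = 2.720000, f(m) = -13.486352 < 0 → root in [2.720000, 3.370000]
step 3: m = 3.045000, f(m) = -5.376684 < 0 → root in [3.045000, 3.370000]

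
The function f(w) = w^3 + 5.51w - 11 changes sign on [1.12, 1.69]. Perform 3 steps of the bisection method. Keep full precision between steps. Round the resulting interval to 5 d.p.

f(1.120000) = -3.423872, f(1.690000) = 3.138709 (opposite signs)
step 1: m = 1.405000, f(m) = -0.484945 < 0 → root in [1.405000, 1.690000]
step 2: m = 1.547500, f(m) = 1.232610 > 0 → root in [1.405000, 1.547500]
step 3: m = 1.476250, f(m) = 0.351350 > 0 → root in [1.405000, 1.476250]

[1.40500, 1.47625]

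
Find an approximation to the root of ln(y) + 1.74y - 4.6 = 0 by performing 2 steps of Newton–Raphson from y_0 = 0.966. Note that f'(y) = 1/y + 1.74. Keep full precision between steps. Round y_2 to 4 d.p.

Newton update: y ← y − f(y)/f'(y).
y_0 = 0.966000: f = -2.953751, f' = 2.775197 → y_1 = 0.966000 - (-2.953751)/(2.775197) = 2.030339
y_1 = 2.030339: f = -0.359006, f' = 2.232528 → y_2 = 2.030339 - (-0.359006)/(2.232528) = 2.191147

2.1911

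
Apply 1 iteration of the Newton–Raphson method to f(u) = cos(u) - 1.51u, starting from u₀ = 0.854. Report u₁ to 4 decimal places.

0.5746

Newton update: u ← u − f(u)/f'(u).
f'(u) = -sin(u) - 1.51
u_0 = 0.854000: f = -0.632567, f' = -2.263914 → u_1 = 0.854000 - (-0.632567)/(-2.263914) = 0.574587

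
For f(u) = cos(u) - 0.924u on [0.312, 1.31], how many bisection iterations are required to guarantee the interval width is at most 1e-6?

Initial width b − a = 1.31 − 0.312 = 0.998000.
After n steps the width is (b−a)/2^n; need (b−a)/2^n ≤ 1e-6.
So n ≥ log₂(0.998000/1e-6) = log₂(998000.0000) ≈ 19.9287.
Hence n = 20.

20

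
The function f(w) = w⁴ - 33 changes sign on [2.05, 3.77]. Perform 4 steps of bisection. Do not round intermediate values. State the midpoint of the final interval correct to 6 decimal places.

f(2.050000) = -15.338994, f(3.770000) = 169.006526 (opposite signs)
step 1: m = 2.910000, f(m) = 38.708718 > 0 → root in [2.050000, 2.910000]
step 2: m = 2.480000, f(m) = 4.827420 > 0 → root in [2.050000, 2.480000]
step 3: m = 2.265000, f(m) = -6.680791 < 0 → root in [2.265000, 2.480000]
step 4: m = 2.372500, f(m) = -1.317103 < 0 → root in [2.372500, 2.480000]
Midpoint of [2.372500, 2.480000] = 2.426250

2.426250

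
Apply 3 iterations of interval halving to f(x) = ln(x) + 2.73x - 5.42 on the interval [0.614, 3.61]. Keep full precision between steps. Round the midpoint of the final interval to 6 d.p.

1.924750

f(0.614000) = -4.231540, f(3.610000) = 5.719008 (opposite signs)
step 1: m = 2.112000, f(m) = 1.093395 > 0 → root in [0.614000, 2.112000]
step 2: m = 1.363000, f(m) = -1.389322 < 0 → root in [1.363000, 2.112000]
step 3: m = 1.737500, f(m) = -0.124178 < 0 → root in [1.737500, 2.112000]
Midpoint of [1.737500, 2.112000] = 1.924750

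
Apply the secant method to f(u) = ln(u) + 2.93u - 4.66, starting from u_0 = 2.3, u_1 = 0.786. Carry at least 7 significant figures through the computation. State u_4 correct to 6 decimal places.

Secant update: u_(k+1) = u_k − f(u_k)·(u_k − u_(k-1))/(f(u_k) − f(u_(k-1))).
f(u_0) = 2.911909, f(u_1) = -2.597818
u_2 = 0.786000 - (-2.597818)·(0.786000 - 2.300000)/(-2.597818 - (2.911909)) = 1.499846; f(u_2) = 0.139911
u_3 = 1.499846 - (0.139911)·(1.499846 - 0.786000)/(0.139911 - (-2.597818)) = 1.463365; f(u_3) = 0.008398
u_4 = 1.463365 - (0.008398)·(1.463365 - 1.499846)/(0.008398 - (0.139911)) = 1.461035; f(u_4) = -0.000021

1.461035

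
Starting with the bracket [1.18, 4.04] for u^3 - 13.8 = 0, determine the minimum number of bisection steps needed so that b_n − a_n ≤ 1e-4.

15

Initial width b − a = 4.04 − 1.18 = 2.860000.
After n steps the width is (b−a)/2^n; need (b−a)/2^n ≤ 1e-4.
So n ≥ log₂(2.860000/1e-4) = log₂(28600.0000) ≈ 14.8037.
Hence n = 15.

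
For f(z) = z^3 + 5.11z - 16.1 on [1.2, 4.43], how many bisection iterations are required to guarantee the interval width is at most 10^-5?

19

Initial width b − a = 4.43 − 1.2 = 3.230000.
After n steps the width is (b−a)/2^n; need (b−a)/2^n ≤ 10^-5.
So n ≥ log₂(3.230000/10^-5) = log₂(323000.0000) ≈ 18.3012.
Hence n = 19.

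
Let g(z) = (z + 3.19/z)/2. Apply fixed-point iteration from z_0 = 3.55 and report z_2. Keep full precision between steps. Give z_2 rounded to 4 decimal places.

z_1 = g(3.550000) = 2.224296
z_2 = g(2.224296) = 1.829229

1.8292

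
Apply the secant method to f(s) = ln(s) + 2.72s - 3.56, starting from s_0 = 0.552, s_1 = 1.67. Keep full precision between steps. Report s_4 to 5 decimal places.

Secant update: s_(k+1) = s_k − f(s_k)·(s_k − s_(k-1))/(f(s_k) − f(s_(k-1))).
f(s_0) = -2.652767, f(s_1) = 1.495224
s_2 = 1.670000 - (1.495224)·(1.670000 - 0.552000)/(1.495224 - (-2.652767)) = 1.266995; f(s_2) = 0.122875
s_3 = 1.266995 - (0.122875)·(1.266995 - 1.670000)/(0.122875 - (1.495224)) = 1.230912; f(s_3) = -0.004165
s_4 = 1.230912 - (-0.004165)·(1.230912 - 1.266995)/(-0.004165 - (0.122875)) = 1.232095; f(s_4) = 0.000013

1.23209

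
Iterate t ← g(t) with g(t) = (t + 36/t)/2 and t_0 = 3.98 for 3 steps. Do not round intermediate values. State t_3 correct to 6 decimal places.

t_1 = g(3.980000) = 6.512613
t_2 = g(6.512613) = 6.020174
t_3 = g(6.020174) = 6.000034

6.000034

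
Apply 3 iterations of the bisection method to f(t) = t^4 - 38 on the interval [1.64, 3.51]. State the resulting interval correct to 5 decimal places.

[2.34125, 2.57500]

f(1.640000) = -30.766052, f(3.510000) = 113.784864 (opposite signs)
step 1: m = 2.575000, f(m) = 5.965188 > 0 → root in [1.640000, 2.575000]
step 2: m = 2.107500, f(m) = -18.272578 < 0 → root in [2.107500, 2.575000]
step 3: m = 2.341250, f(m) = -7.953689 < 0 → root in [2.341250, 2.575000]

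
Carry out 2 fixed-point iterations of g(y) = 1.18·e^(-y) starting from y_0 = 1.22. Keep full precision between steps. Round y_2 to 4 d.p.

0.8329

y_1 = g(1.220000) = 0.348372
y_2 = g(0.348372) = 0.832887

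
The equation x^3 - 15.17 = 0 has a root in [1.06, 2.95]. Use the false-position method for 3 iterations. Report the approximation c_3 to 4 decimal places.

2.4649

f(1.060000) = -13.978984, f(2.950000) = 10.502375
step 1: c = 2.139200, f(c) = -5.380645 < 0 → new bracket [2.139200, 2.950000]
step 2: c = 2.413872, f(c) = -1.104899 < 0 → new bracket [2.413872, 2.950000]
step 3: c = 2.464906, f(c) = -0.193812 < 0 → new bracket [2.464906, 2.950000]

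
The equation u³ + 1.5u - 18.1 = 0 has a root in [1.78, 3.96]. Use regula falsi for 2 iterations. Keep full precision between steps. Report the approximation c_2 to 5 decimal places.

2.30713

f(1.780000) = -9.790248, f(3.960000) = 49.939136
step 1: c = 2.137324, f(c) = -5.130390 < 0 → new bracket [2.137324, 3.960000]
step 2: c = 2.307128, f(c) = -2.358832 < 0 → new bracket [2.307128, 3.960000]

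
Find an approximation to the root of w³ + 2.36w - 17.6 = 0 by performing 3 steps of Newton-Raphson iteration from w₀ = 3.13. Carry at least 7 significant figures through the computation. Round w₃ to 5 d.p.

2.30033

Newton update: w ← w − f(w)/f'(w).
f'(w) = 3w² + 2.36
w_0 = 3.130000: f = 20.451097, f' = 31.750700 → w_1 = 3.130000 - (20.451097)/(31.750700) = 2.485885
w_1 = 2.485885: f = 3.628527, f' = 20.898875 → w_2 = 2.485885 - (3.628527)/(20.898875) = 2.312262
w_2 = 2.312262: f = 0.219577, f' = 18.399668 → w_3 = 2.312262 - (0.219577)/(18.399668) = 2.300328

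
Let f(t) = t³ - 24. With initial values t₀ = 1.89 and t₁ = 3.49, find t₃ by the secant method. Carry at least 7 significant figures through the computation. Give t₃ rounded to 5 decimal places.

Secant update: t_(k+1) = t_k − f(t_k)·(t_k − t_(k-1))/(f(t_k) − f(t_(k-1))).
f(t_0) = -17.248731, f(t_1) = 18.508549
t_2 = 3.490000 - (18.508549)·(3.490000 - 1.890000)/(18.508549 - (-17.248731)) = 2.661814; f(t_2) = -5.140372
t_3 = 2.661814 - (-5.140372)·(2.661814 - 3.490000)/(-5.140372 - (18.508549)) = 2.841830; f(t_3) = -1.049387

2.84183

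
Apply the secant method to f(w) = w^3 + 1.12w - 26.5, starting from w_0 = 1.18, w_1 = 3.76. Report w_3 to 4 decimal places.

f(w_0) = -23.535368, f(w_1) = 30.868576
w_2 = 3.760000 - (30.868576)·(3.760000 - 1.180000)/(30.868576 - (-23.535368)) = 2.296119; f(w_2) = -11.822842
w_3 = 2.296119 - (-11.822842)·(2.296119 - 3.760000)/(-11.822842 - (30.868576)) = 2.701522; f(w_3) = -3.757996

2.7015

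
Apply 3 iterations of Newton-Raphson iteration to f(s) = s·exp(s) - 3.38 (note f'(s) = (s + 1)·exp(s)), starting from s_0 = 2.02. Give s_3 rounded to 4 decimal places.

s_0 = 2.020000: f = 11.847416, f' = 22.765741 → s_1 = 2.020000 - (11.847416)/(22.765741) = 1.499595
s_1 = 1.499595: f = 3.337992, f' = 11.197864 → s_2 = 1.499595 - (3.337992)/(11.197864) = 1.201503
s_2 = 1.201503: f = 0.615128, f' = 7.320238 → s_3 = 1.201503 - (0.615128)/(7.320238) = 1.117471

1.1175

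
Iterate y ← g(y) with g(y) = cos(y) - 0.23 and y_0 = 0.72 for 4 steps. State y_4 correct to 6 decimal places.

y_1 = g(0.720000) = 0.521806
y_2 = g(0.521806) = 0.636921
y_3 = g(0.636921) = 0.573931
y_4 = g(0.573931) = 0.609773

0.609773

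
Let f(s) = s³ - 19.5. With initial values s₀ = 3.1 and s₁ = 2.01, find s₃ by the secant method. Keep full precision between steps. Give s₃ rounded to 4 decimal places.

Secant update: s_(k+1) = s_k − f(s_k)·(s_k − s_(k-1))/(f(s_k) − f(s_(k-1))).
f(s_0) = 10.291000, f(s_1) = -11.379399
s_2 = 2.010000 - (-11.379399)·(2.010000 - 3.100000)/(-11.379399 - (10.291000)) = 2.582373; f(s_2) = -2.279063
s_3 = 2.582373 - (-2.279063)·(2.582373 - 2.010000)/(-2.279063 - (-11.379399)) = 2.725716; f(s_3) = 0.750786

2.7257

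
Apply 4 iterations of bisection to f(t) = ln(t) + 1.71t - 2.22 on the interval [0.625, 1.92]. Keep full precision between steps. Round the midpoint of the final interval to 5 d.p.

1.23203

f(0.625000) = -1.621254, f(1.920000) = 1.715525 (opposite signs)
step 1: m = 1.272500, f(m) = 0.196958 > 0 → root in [0.625000, 1.272500]
step 2: m = 0.948750, f(m) = -0.650247 < 0 → root in [0.948750, 1.272500]
step 3: m = 1.110625, f(m) = -0.215908 < 0 → root in [1.110625, 1.272500]
step 4: m = 1.191562, f(m) = -0.007163 < 0 → root in [1.191562, 1.272500]
Midpoint of [1.191562, 1.272500] = 1.232031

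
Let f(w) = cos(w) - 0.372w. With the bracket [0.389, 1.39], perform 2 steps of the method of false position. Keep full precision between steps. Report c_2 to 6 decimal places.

1.133302

False-position update: c = (a·f(b) − b·f(a))/(f(b) − f(a)); replace the endpoint whose sign matches f(c).
f(0.389000) = 0.780581, f(1.390000) = -0.337267
step 1: c = 1.087987, f(c) = 0.059538 > 0 → new bracket [1.087987, 1.390000]
step 2: c = 1.133302, f(c) = 0.002083 > 0 → new bracket [1.133302, 1.390000]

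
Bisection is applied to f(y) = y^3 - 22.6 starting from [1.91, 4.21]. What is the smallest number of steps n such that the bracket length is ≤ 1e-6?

22

Initial width b − a = 4.21 − 1.91 = 2.300000.
After n steps the width is (b−a)/2^n; need (b−a)/2^n ≤ 1e-6.
So n ≥ log₂(2.300000/1e-6) = log₂(2300000.0000) ≈ 21.1332.
Hence n = 22.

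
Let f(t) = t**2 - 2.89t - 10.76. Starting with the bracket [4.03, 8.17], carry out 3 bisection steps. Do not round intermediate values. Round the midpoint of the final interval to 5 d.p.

4.80625

f(4.030000) = -6.165800, f(8.170000) = 32.377600 (opposite signs)
step 1: m = 6.100000, f(m) = 8.821000 > 0 → root in [4.030000, 6.100000]
step 2: m = 5.065000, f(m) = 0.256375 > 0 → root in [4.030000, 5.065000]
step 3: m = 4.547500, f(m) = -3.222519 < 0 → root in [4.547500, 5.065000]
Midpoint of [4.547500, 5.065000] = 4.806250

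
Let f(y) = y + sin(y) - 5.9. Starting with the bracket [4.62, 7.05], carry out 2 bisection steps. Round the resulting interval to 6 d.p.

f(4.620000) = -2.275735, f(7.050000) = 1.843845 (opposite signs)
step 1: m = 5.835000, f(m) = -0.498331 < 0 → root in [5.835000, 7.050000]
step 2: m = 6.442500, f(m) = 0.701142 > 0 → root in [5.835000, 6.442500]

[5.835000, 6.442500]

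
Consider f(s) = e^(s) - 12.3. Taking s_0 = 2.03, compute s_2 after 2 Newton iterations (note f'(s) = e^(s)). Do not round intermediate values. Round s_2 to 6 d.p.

s_0 = 2.030000: f = -4.685914, f' = 7.614086 → s_1 = 2.030000 - (-4.685914)/(7.614086) = 2.645427
s_1 = 2.645427: f = 1.789459, f' = 14.089459 → s_2 = 2.645427 - (1.789459)/(14.089459) = 2.518420

2.518420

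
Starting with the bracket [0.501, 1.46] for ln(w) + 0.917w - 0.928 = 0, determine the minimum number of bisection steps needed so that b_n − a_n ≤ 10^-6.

Initial width b − a = 1.46 − 0.501 = 0.959000.
After n steps the width is (b−a)/2^n; need (b−a)/2^n ≤ 10^-6.
So n ≥ log₂(0.959000/10^-6) = log₂(959000.0000) ≈ 19.8712.
Hence n = 20.

20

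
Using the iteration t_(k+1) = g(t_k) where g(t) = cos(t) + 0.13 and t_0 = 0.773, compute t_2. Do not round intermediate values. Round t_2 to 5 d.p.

t_1 = g(0.773000) = 0.845819
t_2 = g(0.845819) = 0.793118

0.79312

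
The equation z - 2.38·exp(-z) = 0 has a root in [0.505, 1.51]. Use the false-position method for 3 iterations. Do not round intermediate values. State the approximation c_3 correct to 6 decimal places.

f(0.505000) = -0.931343, f(1.510000) = 0.984234
step 1: c = 0.993625, f(c) = 0.112473 > 0 → new bracket [0.505000, 0.993625]
step 2: c = 0.940975, f(c) = 0.012187 > 0 → new bracket [0.505000, 0.940975]
step 3: c = 0.935344, f(c) = 0.001311 > 0 → new bracket [0.505000, 0.935344]

0.935344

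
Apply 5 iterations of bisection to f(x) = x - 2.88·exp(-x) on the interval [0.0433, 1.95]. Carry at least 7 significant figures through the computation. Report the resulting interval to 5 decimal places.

f(0.043300) = -2.714657, f(1.950000) = 1.540251 (opposite signs)
step 1: m = 0.996650, f(m) = -0.066398 < 0 → root in [0.996650, 1.950000]
step 2: m = 1.473325, f(m) = 0.813338 > 0 → root in [0.996650, 1.473325]
step 3: m = 1.234987, f(m) = 0.397373 > 0 → root in [0.996650, 1.234987]
step 4: m = 1.115819, f(m) = 0.172196 > 0 → root in [0.996650, 1.115819]
step 5: m = 1.056234, f(m) = 0.054677 > 0 → root in [0.996650, 1.056234]

[0.99665, 1.05623]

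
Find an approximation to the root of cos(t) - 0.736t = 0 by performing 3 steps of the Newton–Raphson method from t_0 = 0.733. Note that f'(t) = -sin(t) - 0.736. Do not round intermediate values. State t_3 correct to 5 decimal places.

t_0 = 0.733000: f = 0.203682, f' = -1.405102 → t_1 = 0.733000 - (0.203682)/(-1.405102) = 0.877959
t_1 = 0.877959: f = -0.007455, f' = -1.505437 → t_2 = 0.877959 - (-0.007455)/(-1.505437) = 0.873007
t_2 = 0.873007: f = -0.000008, f' = -1.502264 → t_3 = 0.873007 - (-0.000008)/(-1.502264) = 0.873002

0.87300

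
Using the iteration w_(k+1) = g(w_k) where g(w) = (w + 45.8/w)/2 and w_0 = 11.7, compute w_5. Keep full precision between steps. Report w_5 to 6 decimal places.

6.767570

w_1 = g(11.700000) = 7.807265
w_2 = g(7.807265) = 6.836798
w_3 = g(6.836798) = 6.767920
w_4 = g(6.767920) = 6.767570
w_5 = g(6.767570) = 6.767570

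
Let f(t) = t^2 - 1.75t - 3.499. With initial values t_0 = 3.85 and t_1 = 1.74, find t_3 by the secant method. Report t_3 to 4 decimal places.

3.0691

Secant update: t_(k+1) = t_k − f(t_k)·(t_k − t_(k-1))/(f(t_k) − f(t_(k-1))).
f(t_0) = 4.586000, f(t_1) = -3.516400
t_2 = 1.740000 - (-3.516400)·(1.740000 - 3.850000)/(-3.516400 - (4.586000)) = 2.655729; f(t_2) = -1.093629
t_3 = 2.655729 - (-1.093629)·(2.655729 - 1.740000)/(-1.093629 - (-3.516400)) = 3.069085; f(t_3) = 0.549386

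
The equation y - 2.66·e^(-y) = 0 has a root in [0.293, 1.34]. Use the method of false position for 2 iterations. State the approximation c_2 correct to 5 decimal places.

1.00044

f(0.293000) = -1.691419, f(1.340000) = 0.643491
step 1: c = 1.051452, f(c) = 0.121967 > 0 → new bracket [0.293000, 1.051452]
step 2: c = 1.000439, f(c) = 0.022308 > 0 → new bracket [0.293000, 1.000439]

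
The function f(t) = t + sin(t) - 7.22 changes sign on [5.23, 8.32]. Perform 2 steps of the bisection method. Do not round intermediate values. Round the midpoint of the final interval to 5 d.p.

f(5.230000) = -2.859004, f(8.320000) = 1.993364 (opposite signs)
step 1: m = 6.775000, f(m) = 0.027226 > 0 → root in [5.230000, 6.775000]
step 2: m = 6.002500, f(m) = -1.494514 < 0 → root in [6.002500, 6.775000]
Midpoint of [6.002500, 6.775000] = 6.388750

6.38875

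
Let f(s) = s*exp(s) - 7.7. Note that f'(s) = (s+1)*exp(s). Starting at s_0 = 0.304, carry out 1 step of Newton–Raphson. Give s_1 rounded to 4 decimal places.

s_0 = 0.304000: f = -7.287998, f' = 1.767271 → s_1 = 0.304000 - (-7.287998)/(1.767271) = 4.427872

4.4279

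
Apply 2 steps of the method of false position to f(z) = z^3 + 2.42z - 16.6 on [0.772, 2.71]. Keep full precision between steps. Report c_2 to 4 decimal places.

f(0.772000) = -14.271660, f(2.710000) = 9.860711
step 1: c = 1.918115, f(c) = -4.901097 < 0 → new bracket [1.918115, 2.710000]
step 2: c = 2.181030, f(c) = -0.946976 < 0 → new bracket [2.181030, 2.710000]

2.1810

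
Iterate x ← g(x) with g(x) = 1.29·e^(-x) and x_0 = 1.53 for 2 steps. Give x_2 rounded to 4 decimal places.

0.9756

x_1 = g(1.530000) = 0.279331
x_2 = g(0.279331) = 0.975613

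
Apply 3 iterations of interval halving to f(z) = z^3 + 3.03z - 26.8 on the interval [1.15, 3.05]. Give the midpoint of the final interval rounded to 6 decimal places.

f(1.150000) = -21.794625, f(3.050000) = 10.814125 (opposite signs)
step 1: m = 2.100000, f(m) = -11.176000 < 0 → root in [2.100000, 3.050000]
step 2: m = 2.575000, f(m) = -1.923891 < 0 → root in [2.575000, 3.050000]
step 3: m = 2.812500, f(m) = 3.969189 > 0 → root in [2.575000, 2.812500]
Midpoint of [2.575000, 2.812500] = 2.693750

2.693750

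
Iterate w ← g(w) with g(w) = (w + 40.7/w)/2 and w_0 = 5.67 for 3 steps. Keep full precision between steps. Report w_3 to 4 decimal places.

w_1 = g(5.670000) = 6.424065
w_2 = g(6.424065) = 6.379809
w_3 = g(6.379809) = 6.379655

6.3797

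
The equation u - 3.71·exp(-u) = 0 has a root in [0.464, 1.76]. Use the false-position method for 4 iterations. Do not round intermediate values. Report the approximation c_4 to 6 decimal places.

False-position update: c = (a·f(b) − b·f(a))/(f(b) − f(a)); replace the endpoint whose sign matches f(c).
f(0.464000) = -1.868713, f(1.760000) = 1.121714
step 1: c = 1.273868, f(c) = 0.236006 > 0 → new bracket [0.464000, 1.273868]
step 2: c = 1.183056, f(c) = 0.046531 > 0 → new bracket [0.464000, 1.183056]
step 3: c = 1.165587, f(c) = 0.009033 > 0 → new bracket [0.464000, 1.165587]
step 4: c = 1.162212, f(c) = 0.001748 > 0 → new bracket [0.464000, 1.162212]

1.162212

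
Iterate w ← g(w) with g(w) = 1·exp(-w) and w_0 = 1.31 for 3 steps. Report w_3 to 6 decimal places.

0.466025

w_1 = g(1.310000) = 0.269820
w_2 = g(0.269820) = 0.763517
w_3 = g(0.763517) = 0.466025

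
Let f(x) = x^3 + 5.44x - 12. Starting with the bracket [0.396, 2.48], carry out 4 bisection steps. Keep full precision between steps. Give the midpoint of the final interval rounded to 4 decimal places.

1.5031

f(0.396000) = -9.783661, f(2.480000) = 16.744192 (opposite signs)
step 1: m = 1.438000, f(m) = -1.203720 < 0 → root in [1.438000, 2.480000]
step 2: m = 1.959000, f(m) = 6.174977 > 0 → root in [1.438000, 1.959000]
step 3: m = 1.698500, f(m) = 2.139846 > 0 → root in [1.438000, 1.698500]
step 4: m = 1.568250, f(m) = 0.388247 > 0 → root in [1.438000, 1.568250]
Midpoint of [1.438000, 1.568250] = 1.503125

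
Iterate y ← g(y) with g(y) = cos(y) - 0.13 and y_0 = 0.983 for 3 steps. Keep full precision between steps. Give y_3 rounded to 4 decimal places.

0.5800

y_1 = g(0.983000) = 0.424529
y_2 = g(0.424529) = 0.781233
y_3 = g(0.781233) = 0.580046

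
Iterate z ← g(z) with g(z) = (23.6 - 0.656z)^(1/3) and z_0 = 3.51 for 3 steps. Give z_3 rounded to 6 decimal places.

z_1 = g(3.510000) = 2.771889
z_2 = g(2.771889) = 2.792738
z_3 = g(2.792738) = 2.792153

2.792153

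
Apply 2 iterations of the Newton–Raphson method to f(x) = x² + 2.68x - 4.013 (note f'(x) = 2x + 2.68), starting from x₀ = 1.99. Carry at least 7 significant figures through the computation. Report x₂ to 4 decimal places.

Newton update: x ← x − f(x)/f'(x).
x_0 = 1.990000: f = 5.280300, f' = 6.660000 → x_1 = 1.990000 - (5.280300)/(6.660000) = 1.197162
x_1 = 1.197162: f = 0.628592, f' = 5.074324 → x_2 = 1.197162 - (0.628592)/(5.074324) = 1.073285

1.0733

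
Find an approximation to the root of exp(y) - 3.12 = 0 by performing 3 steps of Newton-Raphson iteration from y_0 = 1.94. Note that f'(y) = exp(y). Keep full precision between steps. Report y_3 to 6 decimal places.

Newton update: y ← y − f(y)/f'(y).
y_0 = 1.940000: f = 3.838751, f' = 6.958751 → y_1 = 1.940000 - (3.838751)/(6.958751) = 1.388356
y_1 = 1.388356: f = 0.888256, f' = 4.008256 → y_2 = 1.388356 - (0.888256)/(4.008256) = 1.166750
y_2 = 1.166750: f = 0.091537, f' = 3.211537 → y_3 = 1.166750 - (0.091537)/(3.211537) = 1.138247

1.138247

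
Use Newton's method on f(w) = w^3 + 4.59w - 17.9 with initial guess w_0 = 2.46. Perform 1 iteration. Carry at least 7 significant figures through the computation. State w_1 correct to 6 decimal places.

f'(w) = 3w^2 + 4.59
w_0 = 2.460000: f = 8.278336, f' = 22.744800 → w_1 = 2.460000 - (8.278336)/(22.744800) = 2.096034

2.096034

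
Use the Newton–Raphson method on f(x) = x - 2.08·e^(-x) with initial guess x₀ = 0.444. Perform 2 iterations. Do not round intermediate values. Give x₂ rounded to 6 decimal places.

0.870275

Newton update: x ← x − f(x)/f'(x).
f'(x) = 1 + 2.08·e^(-x)
x_0 = 0.444000: f = -0.890248, f' = 2.334248 → x_1 = 0.444000 - (-0.890248)/(2.334248) = 0.825385
x_1 = 0.825385: f = -0.085792, f' = 1.911178 → x_2 = 0.825385 - (-0.085792)/(1.911178) = 0.870275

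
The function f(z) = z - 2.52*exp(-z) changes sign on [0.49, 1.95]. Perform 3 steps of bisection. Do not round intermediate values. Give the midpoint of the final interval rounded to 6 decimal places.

f(0.490000) = -1.053819, f(1.950000) = 1.591469 (opposite signs)
step 1: m = 1.220000, f(m) = 0.476020 > 0 → root in [0.490000, 1.220000]
step 2: m = 0.855000, f(m) = -0.216714 < 0 → root in [0.855000, 1.220000]
step 3: m = 1.037500, f(m) = 0.144565 > 0 → root in [0.855000, 1.037500]
Midpoint of [0.855000, 1.037500] = 0.946250

0.946250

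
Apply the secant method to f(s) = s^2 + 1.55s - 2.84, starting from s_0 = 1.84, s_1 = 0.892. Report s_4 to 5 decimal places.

Secant update: s_(k+1) = s_k − f(s_k)·(s_k − s_(k-1))/(f(s_k) − f(s_(k-1))).
f(s_0) = 3.397600, f(s_1) = -0.661736
s_2 = 0.892000 - (-0.661736)·(0.892000 - 1.840000)/(-0.661736 - (3.397600)) = 1.046539; f(s_2) = -0.122621
s_3 = 1.046539 - (-0.122621)·(1.046539 - 0.892000)/(-0.122621 - (-0.661736)) = 1.081689; f(s_3) = 0.006667
s_4 = 1.081689 - (0.006667)·(1.081689 - 1.046539)/(0.006667 - (-0.122621)) = 1.079876; f(s_4) = -0.000060

1.07988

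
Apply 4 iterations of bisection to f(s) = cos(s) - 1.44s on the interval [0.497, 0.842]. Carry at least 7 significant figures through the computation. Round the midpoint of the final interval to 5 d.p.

0.57247

f(0.497000) = 0.163337, f(0.842000) = -0.546508 (opposite signs)
step 1: m = 0.669500, f(m) = -0.179948 < 0 → root in [0.497000, 0.669500]
step 2: m = 0.583250, f(m) = -0.005203 < 0 → root in [0.497000, 0.583250]
step 3: m = 0.540125, f(m) = 0.079864 > 0 → root in [0.540125, 0.583250]
step 4: m = 0.561688, f(m) = 0.037528 > 0 → root in [0.561688, 0.583250]
Midpoint of [0.561688, 0.583250] = 0.572469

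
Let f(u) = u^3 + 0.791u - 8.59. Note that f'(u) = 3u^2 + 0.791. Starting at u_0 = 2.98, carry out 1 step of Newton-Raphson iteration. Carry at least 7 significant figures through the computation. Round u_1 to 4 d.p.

2.2425

u_0 = 2.980000: f = 20.230772, f' = 27.432200 → u_1 = 2.980000 - (20.230772)/(27.432200) = 2.242517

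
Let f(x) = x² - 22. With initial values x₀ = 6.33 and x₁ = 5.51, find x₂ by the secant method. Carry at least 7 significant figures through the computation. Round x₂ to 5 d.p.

4.80391

f(x_0) = 18.068900, f(x_1) = 8.360100
x_2 = 5.510000 - (8.360100)·(5.510000 - 6.330000)/(8.360100 - (18.068900)) = 4.803910; f(x_2) = 1.077556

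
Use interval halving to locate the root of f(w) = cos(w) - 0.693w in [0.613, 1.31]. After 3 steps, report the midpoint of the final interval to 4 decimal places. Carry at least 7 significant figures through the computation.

0.9179

f(0.613000) = 0.393117, f(1.310000) = -0.649980 (opposite signs)
step 1: m = 0.961500, f(m) = -0.094029 < 0 → root in [0.613000, 0.961500]
step 2: m = 0.787250, f(m) = 0.160232 > 0 → root in [0.787250, 0.961500]
step 3: m = 0.874375, f(m) = 0.035535 > 0 → root in [0.874375, 0.961500]
Midpoint of [0.874375, 0.961500] = 0.917938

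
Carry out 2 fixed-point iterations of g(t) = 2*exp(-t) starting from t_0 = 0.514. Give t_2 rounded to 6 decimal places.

0.604684

t_1 = g(0.514000) = 1.196197
t_2 = g(1.196197) = 0.604684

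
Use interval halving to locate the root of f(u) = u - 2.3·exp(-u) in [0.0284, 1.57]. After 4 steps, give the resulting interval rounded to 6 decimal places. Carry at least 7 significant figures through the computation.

[0.895550, 0.991900]

f(0.028400) = -2.207199, f(1.570000) = 1.091496 (opposite signs)
step 1: m = 0.799200, f(m) = -0.235084 < 0 → root in [0.799200, 1.570000]
step 2: m = 1.184600, f(m) = 0.481102 > 0 → root in [0.799200, 1.184600]
step 3: m = 0.991900, f(m) = 0.138896 > 0 → root in [0.799200, 0.991900]
step 4: m = 0.895550, f(m) = -0.043731 < 0 → root in [0.895550, 0.991900]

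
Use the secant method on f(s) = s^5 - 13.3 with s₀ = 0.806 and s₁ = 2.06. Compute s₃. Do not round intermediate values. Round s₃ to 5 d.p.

Secant update: s_(k+1) = s_k − f(s_k)·(s_k − s_(k-1))/(f(s_k) − f(s_(k-1))).
f(s_0) = -12.959846, f(s_1) = 23.796770
s_2 = 2.060000 - (23.796770)·(2.060000 - 0.806000)/(23.796770 - (-12.959846)) = 1.248142; f(s_2) = -10.270854
s_3 = 1.248142 - (-10.270854)·(1.248142 - 2.060000)/(-10.270854 - (23.796770)) = 1.492905; f(s_3) = -5.884163

1.49290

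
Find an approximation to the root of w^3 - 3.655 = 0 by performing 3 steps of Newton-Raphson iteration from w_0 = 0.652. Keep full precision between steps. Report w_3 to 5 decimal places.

1.76938

Newton update: w ← w − f(w)/f'(w).
f'(w) = 3w^2
w_0 = 0.652000: f = -3.377832, f' = 1.275312 → w_1 = 0.652000 - (-3.377832)/(1.275312) = 3.300632
w_1 = 3.300632: f = 32.302652, f' = 32.682515 → w_2 = 3.300632 - (32.302652)/(32.682515) = 2.312255
w_2 = 2.312255: f = 8.707522, f' = 16.039567 → w_3 = 2.312255 - (8.707522)/(16.039567) = 1.769377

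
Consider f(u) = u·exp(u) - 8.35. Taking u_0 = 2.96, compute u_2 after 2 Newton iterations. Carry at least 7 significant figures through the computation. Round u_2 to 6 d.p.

1.869421

f'(u) = (u + 1)·exp(u)
u_0 = 2.960000: f = 48.771996, f' = 76.419968 → u_1 = 2.960000 - (48.771996)/(76.419968) = 2.321790
u_1 = 2.321790: f = 15.318103, f' = 33.862007 → u_2 = 2.321790 - (15.318103)/(33.862007) = 1.869421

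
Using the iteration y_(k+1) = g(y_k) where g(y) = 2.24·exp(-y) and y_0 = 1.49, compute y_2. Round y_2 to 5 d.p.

y_1 = g(1.490000) = 0.504835
y_2 = g(0.504835) = 1.352076

1.35208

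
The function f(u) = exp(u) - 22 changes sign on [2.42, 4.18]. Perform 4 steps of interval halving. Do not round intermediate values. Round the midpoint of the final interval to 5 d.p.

f(2.420000) = -10.754141, f(4.180000) = 43.365853 (opposite signs)
step 1: m = 3.300000, f(m) = 5.112639 > 0 → root in [2.420000, 3.300000]
step 2: m = 2.860000, f(m) = -4.538473 < 0 → root in [2.860000, 3.300000]
step 3: m = 3.080000, f(m) = -0.241598 < 0 → root in [3.080000, 3.300000]
step 4: m = 3.190000, f(m) = 2.288427 > 0 → root in [3.080000, 3.190000]
Midpoint of [3.080000, 3.190000] = 3.135000

3.13500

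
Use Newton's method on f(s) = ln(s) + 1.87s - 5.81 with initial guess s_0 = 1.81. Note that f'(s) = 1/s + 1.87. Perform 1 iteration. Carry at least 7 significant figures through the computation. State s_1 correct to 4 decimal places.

Newton update: s ← s − f(s)/f'(s).
s_0 = 1.810000: f = -1.831973, f' = 2.422486 → s_1 = 1.810000 - (-1.831973)/(2.422486) = 2.566237

2.5662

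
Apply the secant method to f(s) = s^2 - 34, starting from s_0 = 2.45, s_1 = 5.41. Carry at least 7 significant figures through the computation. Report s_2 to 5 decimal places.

f(s_0) = -27.997500, f(s_1) = -4.731900
s_2 = 5.410000 - (-4.731900)·(5.410000 - 2.450000)/(-4.731900 - (-27.997500)) = 6.012023; f(s_2) = 2.144419

6.01202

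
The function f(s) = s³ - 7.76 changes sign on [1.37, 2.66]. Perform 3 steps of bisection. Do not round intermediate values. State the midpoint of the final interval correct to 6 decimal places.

1.934375

f(1.370000) = -5.188647, f(2.660000) = 11.061096 (opposite signs)
step 1: m = 2.015000, f(m) = 0.421353 > 0 → root in [1.370000, 2.015000]
step 2: m = 1.692500, f(m) = -2.911739 < 0 → root in [1.692500, 2.015000]
step 3: m = 1.853750, f(m) = -1.389794 < 0 → root in [1.853750, 2.015000]
Midpoint of [1.853750, 2.015000] = 1.934375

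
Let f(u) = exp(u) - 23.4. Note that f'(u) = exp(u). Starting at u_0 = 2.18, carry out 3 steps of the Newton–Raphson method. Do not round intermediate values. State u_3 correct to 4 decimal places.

3.1685

Newton update: u ← u − f(u)/f'(u).
u_0 = 2.180000: f = -14.553694, f' = 8.846306 → u_1 = 2.180000 - (-14.553694)/(8.846306) = 3.825172
u_1 = 3.825172: f = 22.440676, f' = 45.840676 → u_2 = 3.825172 - (22.440676)/(45.840676) = 3.335635
u_2 = 3.335635: f = 4.696233, f' = 28.096233 → u_3 = 3.335635 - (4.696233)/(28.096233) = 3.168487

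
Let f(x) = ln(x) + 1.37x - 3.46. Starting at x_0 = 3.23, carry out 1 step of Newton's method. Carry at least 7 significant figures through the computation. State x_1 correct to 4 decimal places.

1.9573

Newton update: x ← x − f(x)/f'(x).
f'(x) = 1/x + 1.37
x_0 = 3.230000: f = 2.137582, f' = 1.679598 → x_1 = 3.230000 - (2.137582)/(1.679598) = 1.957325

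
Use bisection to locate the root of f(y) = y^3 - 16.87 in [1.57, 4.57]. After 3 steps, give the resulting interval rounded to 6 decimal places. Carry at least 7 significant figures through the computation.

f(1.570000) = -13.000107, f(4.570000) = 78.573993 (opposite signs)
step 1: m = 3.070000, f(m) = 12.064443 > 0 → root in [1.570000, 3.070000]
step 2: m = 2.320000, f(m) = -4.382832 < 0 → root in [2.320000, 3.070000]
step 3: m = 2.695000, f(m) = 2.703852 > 0 → root in [2.320000, 2.695000]

[2.320000, 2.695000]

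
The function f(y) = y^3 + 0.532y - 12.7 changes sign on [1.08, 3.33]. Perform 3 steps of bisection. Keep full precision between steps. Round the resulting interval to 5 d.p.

[2.20500, 2.48625]

f(1.080000) = -10.865728, f(3.330000) = 25.997597 (opposite signs)
step 1: m = 2.205000, f(m) = -0.806175 < 0 → root in [2.205000, 3.330000]
step 2: m = 2.767500, f(m) = 9.968748 > 0 → root in [2.205000, 2.767500]
step 3: m = 2.486250, f(m) = 3.991288 > 0 → root in [2.205000, 2.486250]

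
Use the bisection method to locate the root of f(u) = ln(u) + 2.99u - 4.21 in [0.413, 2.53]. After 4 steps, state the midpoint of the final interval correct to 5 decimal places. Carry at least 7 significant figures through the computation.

f(0.413000) = -3.859438, f(2.530000) = 4.282919 (opposite signs)
step 1: m = 1.471500, f(m) = 0.576067 > 0 → root in [0.413000, 1.471500]
step 2: m = 0.942250, f(m) = -1.452157 < 0 → root in [0.942250, 1.471500]
step 3: m = 1.206875, f(m) = -0.413409 < 0 → root in [1.206875, 1.471500]
step 4: m = 1.339187, f(m) = 0.086234 > 0 → root in [1.206875, 1.339187]
Midpoint of [1.206875, 1.339187] = 1.273031

1.27303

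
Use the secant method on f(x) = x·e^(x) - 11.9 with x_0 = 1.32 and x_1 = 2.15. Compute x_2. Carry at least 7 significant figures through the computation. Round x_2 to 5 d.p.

1.74732

f(x_0) = -6.958684, f(x_1) = 6.557446
x_2 = 2.150000 - (6.557446)·(2.150000 - 1.320000)/(6.557446 - (-6.958684)) = 1.747320; f(x_2) = -1.871785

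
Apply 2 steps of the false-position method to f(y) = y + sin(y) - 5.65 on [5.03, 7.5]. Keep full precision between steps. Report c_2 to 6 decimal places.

5.966891

f(5.030000) = -1.569984, f(7.500000) = 2.788000
step 1: c = 5.919829, f(c) = -0.085584 < 0 → new bracket [5.919829, 7.500000]
step 2: c = 5.966891, f(c) = 0.005845 > 0 → new bracket [5.919829, 5.966891]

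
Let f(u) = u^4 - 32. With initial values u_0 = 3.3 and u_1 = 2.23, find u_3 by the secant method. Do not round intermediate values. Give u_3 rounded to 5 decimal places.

2.38504

Secant update: u_(k+1) = u_k − f(u_k)·(u_k − u_(k-1))/(f(u_k) − f(u_(k-1))).
f(u_0) = 86.592100, f(u_1) = -7.270266
u_2 = 2.230000 - (-7.270266)·(2.230000 - 3.300000)/(-7.270266 - (86.592100)) = 2.312879; f(u_2) = -3.383839
u_3 = 2.312879 - (-3.383839)·(2.312879 - 2.230000)/(-3.383839 - (-7.270266)) = 2.385039; f(u_3) = 0.358047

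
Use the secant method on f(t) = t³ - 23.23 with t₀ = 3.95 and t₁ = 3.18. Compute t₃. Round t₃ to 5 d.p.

Secant update: t_(k+1) = t_k − f(t_k)·(t_k − t_(k-1))/(f(t_k) − f(t_(k-1))).
f(t_0) = 38.399875, f(t_1) = 8.927432
t_2 = 3.180000 - (8.927432)·(3.180000 - 3.950000)/(8.927432 - (38.399875)) = 2.946761; f(t_2) = 2.357906
t_3 = 2.946761 - (2.357906)·(2.946761 - 3.180000)/(2.357906 - (8.927432)) = 2.863048; f(t_3) = 0.238527

2.86305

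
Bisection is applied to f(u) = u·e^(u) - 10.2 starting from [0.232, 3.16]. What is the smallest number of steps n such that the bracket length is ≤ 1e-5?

19

Initial width b − a = 3.16 − 0.232 = 2.928000.
After n steps the width is (b−a)/2^n; need (b−a)/2^n ≤ 1e-5.
So n ≥ log₂(2.928000/1e-5) = log₂(292800.0000) ≈ 18.1596.
Hence n = 19.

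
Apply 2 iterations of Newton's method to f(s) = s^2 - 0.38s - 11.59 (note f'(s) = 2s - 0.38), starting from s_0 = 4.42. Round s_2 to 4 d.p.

s_0 = 4.420000: f = 6.266800, f' = 8.460000 → s_1 = 4.420000 - (6.266800)/(8.460000) = 3.679243
s_1 = 3.679243: f = 0.548720, f' = 6.978487 → s_2 = 3.679243 - (0.548720)/(6.978487) = 3.600613

3.6006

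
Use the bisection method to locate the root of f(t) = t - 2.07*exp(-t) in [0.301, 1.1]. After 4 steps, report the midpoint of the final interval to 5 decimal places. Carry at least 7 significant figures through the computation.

f(0.301000) = -1.230961, f(1.100000) = 0.410957 (opposite signs)
step 1: m = 0.700500, f(m) = -0.326918 < 0 → root in [0.700500, 1.100000]
step 2: m = 0.900250, f(m) = 0.058861 > 0 → root in [0.700500, 0.900250]
step 3: m = 0.800375, f(m) = -0.129387 < 0 → root in [0.800375, 0.900250]
step 4: m = 0.850313, f(m) = -0.034160 < 0 → root in [0.850313, 0.900250]
Midpoint of [0.850313, 0.900250] = 0.875281

0.87528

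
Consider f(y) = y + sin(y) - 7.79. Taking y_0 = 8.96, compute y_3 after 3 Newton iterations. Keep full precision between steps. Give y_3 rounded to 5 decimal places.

f'(y) = 1 + cos(y)
y_0 = 8.960000: f = 1.618224, f' = 0.106079 → y_1 = 8.960000 - (1.618224)/(0.106079) = -6.294914
y_1 = -6.294914: f = -14.096642, f' = 1.999931 → y_2 = -6.294914 - (-14.096642)/(1.999931) = 0.753650
y_2 = 0.753650: f = -6.352046, f' = 1.729196 → y_3 = 0.753650 - (-6.352046)/(1.729196) = 4.427059

4.42706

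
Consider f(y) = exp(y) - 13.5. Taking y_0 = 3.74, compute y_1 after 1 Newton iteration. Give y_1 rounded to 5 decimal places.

f'(y) = exp(y)
y_0 = 3.740000: f = 28.597990, f' = 42.097990 → y_1 = 3.740000 - (28.597990)/(42.097990) = 3.060680

3.06068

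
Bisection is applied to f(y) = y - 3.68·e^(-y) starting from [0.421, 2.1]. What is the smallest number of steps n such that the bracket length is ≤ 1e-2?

8

Initial width b − a = 2.1 − 0.421 = 1.679000.
After n steps the width is (b−a)/2^n; need (b−a)/2^n ≤ 1e-2.
So n ≥ log₂(1.679000/1e-2) = log₂(167.9000) ≈ 7.3915.
Hence n = 8.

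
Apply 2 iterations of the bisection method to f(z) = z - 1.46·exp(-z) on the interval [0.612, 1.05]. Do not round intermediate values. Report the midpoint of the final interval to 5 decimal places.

0.66675

f(0.612000) = -0.179707, f(1.050000) = 0.539091 (opposite signs)
step 1: m = 0.831000, f(m) = 0.195004 > 0 → root in [0.612000, 0.831000]
step 2: m = 0.721500, f(m) = 0.011907 > 0 → root in [0.612000, 0.721500]
Midpoint of [0.612000, 0.721500] = 0.666750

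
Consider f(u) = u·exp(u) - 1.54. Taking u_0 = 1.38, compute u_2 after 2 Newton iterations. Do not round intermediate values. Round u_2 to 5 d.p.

0.77190

f'(u) = (u + 1)·exp(u)
u_0 = 1.380000: f = 3.945364, f' = 9.460266 → u_1 = 1.380000 - (3.945364)/(9.460266) = 0.962954
u_1 = 0.962954: f = 0.982385, f' = 5.141808 → u_2 = 0.962954 - (0.982385)/(5.141808) = 0.771896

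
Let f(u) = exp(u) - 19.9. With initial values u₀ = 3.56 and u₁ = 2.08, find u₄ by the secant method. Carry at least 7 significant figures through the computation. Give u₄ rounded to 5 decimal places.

f(u_0) = 15.263197, f(u_1) = -11.895531
u_2 = 2.080000 - (-11.895531)·(2.080000 - 3.560000)/(-11.895531 - (15.263197)) = 2.728240; f(u_2) = -4.594068
u_3 = 2.728240 - (-4.594068)·(2.728240 - 2.080000)/(-4.594068 - (-11.895531)) = 3.136112; f(u_3) = 3.114219
u_4 = 3.136112 - (3.114219)·(3.136112 - 2.728240)/(3.114219 - (-4.594068)) = 2.971328; f(u_4) = -0.382172

2.97133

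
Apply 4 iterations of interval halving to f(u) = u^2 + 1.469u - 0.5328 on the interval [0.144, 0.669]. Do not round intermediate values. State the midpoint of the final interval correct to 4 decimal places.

f(0.144000) = -0.300528, f(0.669000) = 0.897522 (opposite signs)
step 1: m = 0.406500, f(m) = 0.229591 > 0 → root in [0.144000, 0.406500]
step 2: m = 0.275250, f(m) = -0.052695 < 0 → root in [0.275250, 0.406500]
step 3: m = 0.340875, f(m) = 0.084141 > 0 → root in [0.275250, 0.340875]
step 4: m = 0.308063, f(m) = 0.014646 > 0 → root in [0.275250, 0.308063]
Midpoint of [0.275250, 0.308063] = 0.291656

0.2917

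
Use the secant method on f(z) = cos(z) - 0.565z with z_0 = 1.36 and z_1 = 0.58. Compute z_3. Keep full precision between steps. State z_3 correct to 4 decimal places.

f(z_0) = -0.559161, f(z_1) = 0.508763
z_2 = 0.580000 - (0.508763)·(0.580000 - 1.360000)/(0.508763 - (-0.559161)) = 0.951595; f(z_2) = 0.042734
z_3 = 0.951595 - (0.042734)·(0.951595 - 0.580000)/(0.042734 - (0.508763)) = 0.985669; f(z_3) = -0.004598

0.9857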